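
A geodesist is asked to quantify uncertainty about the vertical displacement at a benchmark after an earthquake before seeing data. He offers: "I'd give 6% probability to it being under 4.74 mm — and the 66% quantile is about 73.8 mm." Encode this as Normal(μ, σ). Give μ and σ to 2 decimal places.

μ = 59.32, σ = 35.11

For Normal(μ,σ), the p-quantile is μ + z_p·σ. Here z_{0.06} = -1.555, z_{0.66} = 0.4125.
So 4.74 = μ − 1.555σ and 73.8 = μ + 0.4125σ.
Subtracting: σ = (73.8 − 4.74)/(0.4125 − (-1.555)) = 35.11.
Then μ = 4.74 − (-1.555)·35.11 = 59.32.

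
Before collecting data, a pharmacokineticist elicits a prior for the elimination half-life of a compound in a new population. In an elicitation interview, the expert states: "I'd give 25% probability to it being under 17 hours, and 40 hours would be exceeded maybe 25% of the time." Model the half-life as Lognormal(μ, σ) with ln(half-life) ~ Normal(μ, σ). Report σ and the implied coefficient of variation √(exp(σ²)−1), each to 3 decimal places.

σ ≈ 0.634, CV ≈ 0.704

If T ~ Lognormal(μ,σ) then ln T ~ Normal(μ,σ), so the p-quantile of ln T is μ + z_p·σ.
ln(17) = 2.833 and ln(40) = 3.689; z_{0.25} = -0.6745, z_{0.75} = 0.6745.
σ = (3.689 − 2.833)/(0.6745 − (-0.6745)) = 0.634.
μ = 2.833 − (-0.6745)·0.634 = 3.261.
CV = √(exp(σ²)−1) = √(exp(0.4023)−1) = 0.704.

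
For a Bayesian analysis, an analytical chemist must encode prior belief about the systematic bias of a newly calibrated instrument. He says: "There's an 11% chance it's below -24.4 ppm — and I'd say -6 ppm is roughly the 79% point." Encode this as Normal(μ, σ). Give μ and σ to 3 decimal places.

μ = -13.299, σ = 9.051

For Normal(μ,σ), the p-quantile is μ + z_p·σ. Here z_{0.11} = -1.227, z_{0.79} = 0.8064.
So -24.4 = μ − 1.227σ and -6 = μ + 0.8064σ.
Subtracting: σ = (-6 − -24.4)/(0.8064 − (-1.227)) = 9.051.
Then μ = -24.4 − (-1.227)·9.051 = -13.299.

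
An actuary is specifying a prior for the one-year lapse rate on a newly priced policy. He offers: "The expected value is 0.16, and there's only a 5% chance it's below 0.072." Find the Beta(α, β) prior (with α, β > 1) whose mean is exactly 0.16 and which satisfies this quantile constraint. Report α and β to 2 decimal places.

α ≈ 5.66, β ≈ 29.71

With mean 0.16 fixed, write α = 0.16s, β = 0.84s where s = α+β.
Need P(θ < 0.072) = 0.05 under Beta(0.16s, 0.84s). Normal approximation: (q−m)/√(m(1−m)/s) ≈ z_{0.05} = -1.64, so s ≈ 0.16·0.84·(-1.64)²/(0.072−0.16)² = 47.0.
At s = 47.0: P(θ<0.072) ≈ 0.027. Adjusting to match 0.05 gives s ≈ 35.37.
So α = 0.16·35.37 ≈ 5.66, β = 0.84·35.37 ≈ 29.71.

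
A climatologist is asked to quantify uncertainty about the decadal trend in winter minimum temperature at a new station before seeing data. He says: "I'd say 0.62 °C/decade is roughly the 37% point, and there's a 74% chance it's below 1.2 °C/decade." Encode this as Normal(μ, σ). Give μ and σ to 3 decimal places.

μ = 0.817, σ = 0.595

For Normal(μ,σ), the p-quantile is μ + z_p·σ. Here z_{0.37} = -0.3319, z_{0.74} = 0.6433.
So 0.62 = μ − 0.3319σ and 1.2 = μ + 0.6433σ.
Subtracting: σ = (1.2 − 0.62)/(0.6433 − (-0.3319)) = 0.595.
Then μ = 0.62 − (-0.3319)·0.595 = 0.817.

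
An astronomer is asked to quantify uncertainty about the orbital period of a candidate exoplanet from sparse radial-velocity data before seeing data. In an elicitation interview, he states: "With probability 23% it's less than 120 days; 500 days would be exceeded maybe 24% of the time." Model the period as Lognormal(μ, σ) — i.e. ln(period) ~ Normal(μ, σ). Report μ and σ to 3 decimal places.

If T ~ Lognormal(μ,σ) then ln T ~ Normal(μ,σ), so the p-quantile of ln T is μ + z_p·σ.
ln(120) = 4.787 and ln(500) = 6.215; z_{0.23} = -0.7388, z_{0.76} = 0.7063.
σ = (6.215 − 4.787)/(0.7063 − (-0.7388)) = 0.988.
μ = 4.787 − (-0.7388)·0.988 = 5.517.

μ ≈ 5.517, σ ≈ 0.988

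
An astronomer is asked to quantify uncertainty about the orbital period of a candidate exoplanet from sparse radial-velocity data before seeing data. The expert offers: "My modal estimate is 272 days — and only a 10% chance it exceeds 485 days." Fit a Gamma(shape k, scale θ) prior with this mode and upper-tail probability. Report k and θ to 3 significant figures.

Gamma(k,θ) with k>1 has mode (k−1)θ, so θ = 272/(k−1).
Need P(X < 485) = 0.9 with θ tied to k this way. Start at k = 2, θ = 272: P(X<485) ≈ 0.532.
Too low — raise k to concentrate. Iterating converges to k ≈ 6.69.
Then θ = 272/(6.69−1) ≈ 47.8.

k ≈ 6.69, θ ≈ 47.8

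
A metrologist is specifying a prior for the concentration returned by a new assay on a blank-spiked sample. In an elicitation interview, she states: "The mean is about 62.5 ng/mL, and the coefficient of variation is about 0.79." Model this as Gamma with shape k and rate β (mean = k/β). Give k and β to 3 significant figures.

k ≈ 1.6, β ≈ 0.0256

For Gamma(k, rate β): mean = k/β, variance = k/β², so CV = 1/√k.
CV = 0.79, hence k = 1/CV² = 1.6.
Then β = k/mean = 1.6/62.5 = 0.0256.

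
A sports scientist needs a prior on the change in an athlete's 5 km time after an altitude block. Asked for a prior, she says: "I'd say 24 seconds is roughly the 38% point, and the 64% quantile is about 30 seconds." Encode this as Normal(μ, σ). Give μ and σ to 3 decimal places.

The p-quantile of Normal(μ,σ) is μ + z_p·σ, with z_{0.38} = -0.3055 and z_{0.64} = 0.3585.
Eliminate σ: μ = (z₂·x₁ − z₁·x₂)/(z₂ − z₁) = (0.3585·24 − (-0.3055)·30)/0.6639 = 26.761.
Then σ = (x₂ − x₁)/(z₂ − z₁) = (30 − 24)/0.6639 = 9.037.

μ = 26.761, σ = 9.037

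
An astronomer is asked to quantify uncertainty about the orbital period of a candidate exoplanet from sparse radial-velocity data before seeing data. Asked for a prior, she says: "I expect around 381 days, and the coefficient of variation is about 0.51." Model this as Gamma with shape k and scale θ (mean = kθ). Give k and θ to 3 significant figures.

k ≈ 3.84, θ ≈ 99.1

For Gamma(k, scale θ): mean = kθ, variance = kθ², so CV = 1/√k.
CV = 0.51, hence k = 1/CV² = 3.84.
Then θ = mean/k = 381/3.84 = 99.1.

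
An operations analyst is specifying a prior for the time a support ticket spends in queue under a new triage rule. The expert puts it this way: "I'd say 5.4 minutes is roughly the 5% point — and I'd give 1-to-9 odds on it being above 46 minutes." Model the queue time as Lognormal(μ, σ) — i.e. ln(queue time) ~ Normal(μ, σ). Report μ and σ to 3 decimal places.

μ ≈ 2.890, σ ≈ 0.732

If T ~ Lognormal(μ,σ) then ln T ~ Normal(μ,σ), so the p-quantile of ln T is μ + z_p·σ.
ln(5.4) = 1.686 and ln(46) = 3.829; z_{0.05} = -1.645, z_{0.9} = 1.282.
σ = (3.829 − 1.686)/(1.282 − (-1.645)) = 0.732.
μ = 1.686 − (-1.645)·0.732 = 2.890.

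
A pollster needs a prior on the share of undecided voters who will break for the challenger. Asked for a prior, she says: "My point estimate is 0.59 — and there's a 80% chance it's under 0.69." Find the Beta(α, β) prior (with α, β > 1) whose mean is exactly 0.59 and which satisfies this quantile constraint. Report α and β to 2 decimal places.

With mean 0.59 fixed, write α = 0.59s, β = 0.41s where s = α+β.
Need P(θ < 0.69) = 0.8 under Beta(0.59s, 0.41s). Normal approximation: (q−m)/√(m(1−m)/s) ≈ z_{0.8} = 0.842, so s ≈ 0.59·0.41·(0.842)²/(0.69−0.59)² = 17.1.
At s = 17.1: P(θ<0.69) ≈ 0.797. Adjusting to match 0.8 gives s ≈ 17.54.
So α = 0.59·17.54 ≈ 10.35, β = 0.41·17.54 ≈ 7.19.

α ≈ 10.35, β ≈ 7.19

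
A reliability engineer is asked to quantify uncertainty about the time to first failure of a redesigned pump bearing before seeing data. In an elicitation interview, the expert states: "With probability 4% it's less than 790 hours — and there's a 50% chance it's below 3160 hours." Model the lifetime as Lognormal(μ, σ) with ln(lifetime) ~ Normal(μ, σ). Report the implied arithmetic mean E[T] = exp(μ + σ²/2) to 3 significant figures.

E[T] ≈ 4320 hours

If T ~ Lognormal(μ,σ) then ln T ~ Normal(μ,σ), so the p-quantile of ln T is μ + z_p·σ.
ln(790) = 6.672 and ln(3160) = 8.058; z_{0.04} = -1.751, z_{0.5} = 0.
σ = (8.058 − 6.672)/(0 − (-1.751)) = 0.792.
μ = 6.672 − (-1.751)·0.792 = 8.058.
E[T] = exp(μ + σ²/2) = exp(8.058 + 0.3135) = 4320 hours.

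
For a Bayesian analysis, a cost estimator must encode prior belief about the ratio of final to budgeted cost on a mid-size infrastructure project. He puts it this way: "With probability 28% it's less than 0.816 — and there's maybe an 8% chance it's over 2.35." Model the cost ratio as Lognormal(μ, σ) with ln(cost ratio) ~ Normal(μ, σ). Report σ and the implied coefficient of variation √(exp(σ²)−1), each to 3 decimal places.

σ ≈ 0.532, CV ≈ 0.572

If T ~ Lognormal(μ,σ) then ln T ~ Normal(μ,σ), so the p-quantile of ln T is μ + z_p·σ.
ln(0.816) = -0.2033 and ln(2.35) = 0.8544; z_{0.28} = -0.5828, z_{0.92} = 1.405.
σ = (0.8544 − -0.2033)/(1.405 − (-0.5828)) = 0.532.
μ = -0.2033 − (-0.5828)·0.532 = 0.107.
CV = √(exp(σ²)−1) = √(exp(0.2831)−1) = 0.572.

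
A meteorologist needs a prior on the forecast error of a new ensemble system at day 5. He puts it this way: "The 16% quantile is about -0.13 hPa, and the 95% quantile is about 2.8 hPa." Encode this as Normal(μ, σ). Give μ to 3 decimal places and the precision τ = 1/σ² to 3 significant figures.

For Normal(μ,σ), the p-quantile is μ + z_p·σ. Here z_{0.16} = -0.9945, z_{0.95} = 1.645.
So -0.13 = μ − 0.9945σ and 2.8 = μ + 1.645σ.
Subtracting: σ = (2.8 − -0.13)/(1.645 − (-0.9945)) = 1.110.
Then μ = -0.13 − (-0.9945)·1.110 = 0.974.
Precision τ = 1/σ² = 1/1.11² = 0.811.

μ = 0.974, τ = 0.811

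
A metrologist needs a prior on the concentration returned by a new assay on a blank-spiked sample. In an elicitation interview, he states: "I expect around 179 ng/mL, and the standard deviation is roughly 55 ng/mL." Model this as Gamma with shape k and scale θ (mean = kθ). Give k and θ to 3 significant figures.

For Gamma(k, scale θ): mean = kθ, variance = kθ², so CV = 1/√k.
CV = SD/mean = 55/179 = 0.3073, hence k = 1/CV² = 10.6.
Then θ = mean/k = 179/10.6 = 16.9.

k ≈ 10.6, θ ≈ 16.9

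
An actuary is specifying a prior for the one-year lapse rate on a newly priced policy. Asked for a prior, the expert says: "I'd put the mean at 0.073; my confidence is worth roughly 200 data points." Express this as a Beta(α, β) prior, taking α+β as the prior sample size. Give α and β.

Under the effective-sample-size interpretation, Beta(α, β) has prior mean α/(α+β) and prior sample size α+β.
So α+β = 200 and α/(α+β) = 0.073, giving α = 0.073·200 = 14.6 and β = 200 − 14.6 = 185.4.

α = 14.6, β = 185.4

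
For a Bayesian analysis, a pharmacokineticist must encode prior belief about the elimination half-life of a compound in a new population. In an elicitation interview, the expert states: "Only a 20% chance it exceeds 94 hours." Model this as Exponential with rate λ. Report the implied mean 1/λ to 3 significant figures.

P(T > 94.0) = e^(−λ·94.0) = 0.2, so λ = −ln(0.2)/94.0 = 0.0171.
Mean = 1/λ = 58.4 hours.

mean ≈ 58.4 hours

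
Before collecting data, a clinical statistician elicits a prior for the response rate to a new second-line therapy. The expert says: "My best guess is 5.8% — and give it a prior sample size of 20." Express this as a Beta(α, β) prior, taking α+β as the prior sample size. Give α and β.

α = 1.16, β = 18.84

Under the effective-sample-size interpretation, Beta(α, β) has prior mean α/(α+β) and prior sample size α+β.
So α+β = 20 and α/(α+β) = 0.058, giving α = 0.058·20 = 1.16 and β = 20 − 1.16 = 18.84.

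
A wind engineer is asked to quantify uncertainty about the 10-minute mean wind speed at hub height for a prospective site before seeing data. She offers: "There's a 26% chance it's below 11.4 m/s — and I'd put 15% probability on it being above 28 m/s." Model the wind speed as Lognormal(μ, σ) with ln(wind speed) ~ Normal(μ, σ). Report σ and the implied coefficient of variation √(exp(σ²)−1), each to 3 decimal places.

σ ≈ 0.535, CV ≈ 0.576

If T ~ Lognormal(μ,σ) then ln T ~ Normal(μ,σ), so the p-quantile of ln T is μ + z_p·σ.
ln(11.4) = 2.434 and ln(28) = 3.332; z_{0.26} = -0.6433, z_{0.85} = 1.036.
σ = (3.332 − 2.434)/(1.036 − (-0.6433)) = 0.535.
μ = 2.434 − (-0.6433)·0.535 = 2.778.
CV = √(exp(σ²)−1) = √(exp(0.2862)−1) = 0.576.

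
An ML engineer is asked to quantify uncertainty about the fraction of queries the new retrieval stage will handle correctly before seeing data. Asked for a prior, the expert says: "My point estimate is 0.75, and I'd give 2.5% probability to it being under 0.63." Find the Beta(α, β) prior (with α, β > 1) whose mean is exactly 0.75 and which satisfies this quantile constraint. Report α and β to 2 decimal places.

With mean 0.75 fixed, write α = 0.75s, β = 0.25s where s = α+β.
Need P(θ < 0.63) = 0.025 under Beta(0.75s, 0.25s). Normal approximation: (q−m)/√(m(1−m)/s) ≈ z_{0.025} = -1.96, so s ≈ 0.75·0.25·(-1.96)²/(0.63−0.75)² = 50.0.
At s = 50.0: P(θ<0.63) ≈ 0.032. Adjusting to match 0.025 gives s ≈ 56.17.
So α = 0.75·56.17 ≈ 42.13, β = 0.25·56.17 ≈ 14.04.

α ≈ 42.13, β ≈ 14.04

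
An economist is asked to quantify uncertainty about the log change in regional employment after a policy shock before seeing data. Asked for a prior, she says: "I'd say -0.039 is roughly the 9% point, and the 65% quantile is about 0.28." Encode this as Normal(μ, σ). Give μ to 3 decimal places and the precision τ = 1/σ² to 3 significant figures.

μ = 0.209, τ = 29.3

The p-quantile of Normal(μ,σ) is μ + z_p·σ, with z_{0.09} = -1.341 and z_{0.65} = 0.3853.
Eliminate σ: μ = (z₂·x₁ − z₁·x₂)/(z₂ − z₁) = (0.3853·-0.039 − (-1.341)·0.28)/1.726 = 0.209.
Then σ = (x₂ − x₁)/(z₂ − z₁) = (0.28 − -0.039)/1.726 = 0.185.
Precision τ = 1/σ² = 1/0.1848² = 29.3.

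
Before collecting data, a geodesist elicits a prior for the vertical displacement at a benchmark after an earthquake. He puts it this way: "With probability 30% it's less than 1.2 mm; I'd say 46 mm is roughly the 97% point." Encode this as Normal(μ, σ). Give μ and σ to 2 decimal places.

μ = 10.97, σ = 18.63

The p-quantile of Normal(μ,σ) is μ + z_p·σ, with z_{0.3} = -0.5244 and z_{0.97} = 1.881.
Eliminate σ: μ = (z₂·x₁ − z₁·x₂)/(z₂ − z₁) = (1.881·1.2 − (-0.5244)·46)/2.405 = 10.97.
Then σ = (x₂ − x₁)/(z₂ − z₁) = (46 − 1.2)/2.405 = 18.63.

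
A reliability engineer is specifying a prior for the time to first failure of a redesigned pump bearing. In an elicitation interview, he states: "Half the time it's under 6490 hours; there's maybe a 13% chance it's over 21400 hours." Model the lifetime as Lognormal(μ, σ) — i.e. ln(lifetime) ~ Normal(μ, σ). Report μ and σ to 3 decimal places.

If T ~ Lognormal(μ,σ) then ln T ~ Normal(μ,σ), so the p-quantile of ln T is μ + z_p·σ.
ln(6490) = 8.778 and ln(21400) = 9.971; z_{0.5} = 0, z_{0.87} = 1.126.
σ = (9.971 − 8.778)/(1.126 − (0)) = 1.059.
μ = 8.778 − (0)·1.059 = 8.778.

μ ≈ 8.778, σ ≈ 1.059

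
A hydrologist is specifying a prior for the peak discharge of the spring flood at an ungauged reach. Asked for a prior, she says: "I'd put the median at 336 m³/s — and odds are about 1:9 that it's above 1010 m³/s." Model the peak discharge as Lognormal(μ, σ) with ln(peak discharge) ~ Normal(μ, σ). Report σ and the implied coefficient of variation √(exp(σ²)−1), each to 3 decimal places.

σ ≈ 0.859, CV ≈ 1.044

If T ~ Lognormal(μ,σ) then ln T ~ Normal(μ,σ), so the p-quantile of ln T is μ + z_p·σ.
ln(336) = 5.817 and ln(1010) = 6.918; z_{0.5} = 0, z_{0.9} = 1.282.
σ = (6.918 − 5.817)/(1.282 − (0)) = 0.859.
μ = 5.817 − (0)·0.859 = 5.817.
CV = √(exp(σ²)−1) = √(exp(0.7375)−1) = 1.044.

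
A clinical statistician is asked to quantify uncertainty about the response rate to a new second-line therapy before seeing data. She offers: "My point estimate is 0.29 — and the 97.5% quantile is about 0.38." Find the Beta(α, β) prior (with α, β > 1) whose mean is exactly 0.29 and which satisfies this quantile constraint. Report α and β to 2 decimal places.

α ≈ 30.41, β ≈ 74.44

With mean 0.29 fixed, write α = 0.29s, β = 0.71s where s = α+β.
Need P(θ < 0.38) = 0.975 under Beta(0.29s, 0.71s). Normal approximation: (q−m)/√(m(1−m)/s) ≈ z_{0.975} = 1.96, so s ≈ 0.29·0.71·(1.96)²/(0.38−0.29)² = 97.6.
At s = 97.6: P(θ<0.38) ≈ 0.971. Adjusting to match 0.975 gives s ≈ 104.85.
So α = 0.29·104.85 ≈ 30.41, β = 0.71·104.85 ≈ 74.44.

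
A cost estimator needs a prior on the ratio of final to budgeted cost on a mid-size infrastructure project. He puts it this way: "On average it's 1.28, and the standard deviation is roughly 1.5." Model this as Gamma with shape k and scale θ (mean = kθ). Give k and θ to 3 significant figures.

For Gamma(k, scale θ): mean = kθ, variance = kθ², so CV = 1/√k.
CV = SD/mean = 1.5/1.28 = 1.172, hence k = 1/CV² = 0.728.
Then θ = mean/k = 1.28/0.728 = 1.76.

k ≈ 0.728, θ ≈ 1.76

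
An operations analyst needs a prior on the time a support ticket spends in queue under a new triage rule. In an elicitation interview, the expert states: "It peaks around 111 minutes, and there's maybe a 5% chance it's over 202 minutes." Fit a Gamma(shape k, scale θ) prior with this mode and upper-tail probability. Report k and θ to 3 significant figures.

k ≈ 8.77, θ ≈ 14.3

Gamma(k,θ) with k>1 has mode (k−1)θ, so θ = 111/(k−1).
Need P(X < 202) = 0.95 with θ tied to k this way. Start at k = 2, θ = 111: P(X<202) ≈ 0.543.
Too low — raise k to concentrate. Iterating converges to k ≈ 8.77.
Then θ = 111/(8.77−1) ≈ 14.3.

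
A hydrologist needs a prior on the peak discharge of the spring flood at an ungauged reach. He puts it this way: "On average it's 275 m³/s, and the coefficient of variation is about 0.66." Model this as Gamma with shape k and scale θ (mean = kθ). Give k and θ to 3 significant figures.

For Gamma(k, scale θ): mean = kθ, variance = kθ², so CV = 1/√k.
CV = 0.66, hence k = 1/CV² = 2.3.
Then θ = mean/k = 275/2.3 = 120.

k ≈ 2.3, θ ≈ 120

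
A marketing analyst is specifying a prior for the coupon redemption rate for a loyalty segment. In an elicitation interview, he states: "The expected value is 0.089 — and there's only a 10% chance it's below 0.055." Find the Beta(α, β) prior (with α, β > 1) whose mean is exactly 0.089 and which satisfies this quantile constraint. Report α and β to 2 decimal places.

α ≈ 9.01, β ≈ 92.25

With mean 0.089 fixed, write α = 0.089s, β = 0.911s where s = α+β.
Need P(θ < 0.055) = 0.1 under Beta(0.089s, 0.911s). Normal approximation: (q−m)/√(m(1−m)/s) ≈ z_{0.1} = -1.28, so s ≈ 0.089·0.911·(-1.28)²/(0.055−0.089)² = 115.2.
At s = 115.2: P(θ<0.055) ≈ 0.084. Adjusting to match 0.1 gives s ≈ 101.27.
So α = 0.089·101.27 ≈ 9.01, β = 0.911·101.27 ≈ 92.25.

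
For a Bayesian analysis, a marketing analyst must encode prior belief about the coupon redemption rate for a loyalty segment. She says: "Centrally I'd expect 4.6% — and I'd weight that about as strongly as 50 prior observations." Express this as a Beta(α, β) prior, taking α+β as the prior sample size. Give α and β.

Under the effective-sample-size interpretation, Beta(α, β) has prior mean α/(α+β) and prior sample size α+β.
So α+β = 50 and α/(α+β) = 0.046, giving α = 0.046·50 = 2.3 and β = 50 − 2.3 = 47.7.

α = 2.3, β = 47.7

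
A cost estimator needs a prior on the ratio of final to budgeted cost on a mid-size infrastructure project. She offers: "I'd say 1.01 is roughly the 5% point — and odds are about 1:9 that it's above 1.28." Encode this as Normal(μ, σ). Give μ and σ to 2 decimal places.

For Normal(μ,σ), the p-quantile is μ + z_p·σ. Here z_{0.05} = -1.645, z_{0.9} = 1.282.
So 1.01 = μ − 1.645σ and 1.28 = μ + 1.282σ.
Subtracting: σ = (1.28 − 1.01)/(1.282 − (-1.645)) = 0.09.
Then μ = 1.01 − (-1.645)·0.09 = 1.16.

μ = 1.16, σ = 0.09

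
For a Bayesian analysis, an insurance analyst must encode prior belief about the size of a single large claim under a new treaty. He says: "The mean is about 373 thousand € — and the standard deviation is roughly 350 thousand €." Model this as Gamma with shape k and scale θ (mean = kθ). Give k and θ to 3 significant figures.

For Gamma(k, scale θ): mean = kθ, variance = kθ², so CV = 1/√k.
CV = SD/mean = 350/373 = 0.9383, hence k = 1/CV² = 1.14.
Then θ = mean/k = 373/1.14 = 328.

k ≈ 1.14, θ ≈ 328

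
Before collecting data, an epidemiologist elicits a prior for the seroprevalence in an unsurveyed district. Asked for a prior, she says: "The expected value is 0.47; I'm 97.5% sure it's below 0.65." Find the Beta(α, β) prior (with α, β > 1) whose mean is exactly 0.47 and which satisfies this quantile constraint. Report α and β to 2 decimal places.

With mean 0.47 fixed, write α = 0.47s, β = 0.53s where s = α+β.
Need P(θ < 0.65) = 0.975 under Beta(0.47s, 0.53s). Normal approximation: (q−m)/√(m(1−m)/s) ≈ z_{0.975} = 1.96, so s ≈ 0.47·0.53·(1.96)²/(0.65−0.47)² = 29.5.
At s = 29.5: P(θ<0.65) ≈ 0.977. Adjusting to match 0.975 gives s ≈ 28.72.
So α = 0.47·28.72 ≈ 13.50, β = 0.53·28.72 ≈ 15.22.

α ≈ 13.50, β ≈ 15.22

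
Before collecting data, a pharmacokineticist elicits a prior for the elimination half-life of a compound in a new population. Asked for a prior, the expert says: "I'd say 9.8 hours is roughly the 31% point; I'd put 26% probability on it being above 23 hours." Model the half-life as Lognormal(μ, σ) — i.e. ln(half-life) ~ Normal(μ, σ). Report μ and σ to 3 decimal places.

μ ≈ 2.654, σ ≈ 0.749

If T ~ Lognormal(μ,σ) then ln T ~ Normal(μ,σ), so the p-quantile of ln T is μ + z_p·σ.
ln(9.8) = 2.282 and ln(23) = 3.135; z_{0.31} = -0.4959, z_{0.74} = 0.6433.
σ = (3.135 − 2.282)/(0.6433 − (-0.4959)) = 0.749.
μ = 2.282 − (-0.4959)·0.749 = 2.654.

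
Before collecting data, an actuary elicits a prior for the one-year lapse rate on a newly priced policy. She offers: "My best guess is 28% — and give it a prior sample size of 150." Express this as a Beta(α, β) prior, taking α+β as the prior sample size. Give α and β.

α = 42, β = 108

Under the effective-sample-size interpretation, Beta(α, β) has prior mean α/(α+β) and prior sample size α+β.
So α+β = 150 and α/(α+β) = 0.28, giving α = 0.28·150 = 42 and β = 150 − 42 = 108.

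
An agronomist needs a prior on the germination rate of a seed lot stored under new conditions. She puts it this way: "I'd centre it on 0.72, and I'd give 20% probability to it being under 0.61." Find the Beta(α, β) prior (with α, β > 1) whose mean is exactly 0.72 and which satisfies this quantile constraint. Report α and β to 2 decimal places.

α ≈ 7.83, β ≈ 3.04

With mean 0.72 fixed, write α = 0.72s, β = 0.28s where s = α+β.
Need P(θ < 0.61) = 0.2 under Beta(0.72s, 0.28s). Normal approximation: (q−m)/√(m(1−m)/s) ≈ z_{0.2} = -0.842, so s ≈ 0.72·0.28·(-0.842)²/(0.61−0.72)² = 11.8.
At s = 11.8: P(θ<0.61) ≈ 0.192. Adjusting to match 0.2 gives s ≈ 10.87.
So α = 0.72·10.87 ≈ 7.83, β = 0.28·10.87 ≈ 3.04.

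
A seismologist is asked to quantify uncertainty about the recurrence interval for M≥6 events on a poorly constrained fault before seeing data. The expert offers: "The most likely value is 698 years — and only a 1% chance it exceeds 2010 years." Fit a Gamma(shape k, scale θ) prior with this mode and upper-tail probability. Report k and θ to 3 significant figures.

Gamma(k,θ) with k>1 has mode (k−1)θ, so θ = 698/(k−1).
Need P(X < 2010) = 0.99 with θ tied to k this way. Start at k = 2, θ = 698: P(X<2010) ≈ 0.782.
Too low — raise k to concentrate. Iterating converges to k ≈ 5.06.
Then θ = 698/(5.06−1) ≈ 172.

k ≈ 5.06, θ ≈ 172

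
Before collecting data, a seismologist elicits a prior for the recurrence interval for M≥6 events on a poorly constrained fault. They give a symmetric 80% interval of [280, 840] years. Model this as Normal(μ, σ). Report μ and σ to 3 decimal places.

A symmetric 80% interval runs μ ± z·σ with z = 1.282.
Half-width = 280, so σ = 280/1.282 = 218.485.
μ is the interval midpoint, 560.000.

μ = 560.000, σ = 218.485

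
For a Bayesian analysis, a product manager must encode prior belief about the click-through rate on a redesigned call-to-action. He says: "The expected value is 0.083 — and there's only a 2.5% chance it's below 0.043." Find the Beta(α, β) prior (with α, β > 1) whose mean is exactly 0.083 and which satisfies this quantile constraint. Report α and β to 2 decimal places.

α ≈ 11.34, β ≈ 125.30

With mean 0.083 fixed, write α = 0.083s, β = 0.917s where s = α+β.
Need P(θ < 0.043) = 0.025 under Beta(0.083s, 0.917s). Normal approximation: (q−m)/√(m(1−m)/s) ≈ z_{0.025} = -1.96, so s ≈ 0.083·0.917·(-1.96)²/(0.043−0.083)² = 182.7.
At s = 182.7: P(θ<0.043) ≈ 0.011. Adjusting to match 0.025 gives s ≈ 136.64.
So α = 0.083·136.64 ≈ 11.34, β = 0.917·136.64 ≈ 125.30.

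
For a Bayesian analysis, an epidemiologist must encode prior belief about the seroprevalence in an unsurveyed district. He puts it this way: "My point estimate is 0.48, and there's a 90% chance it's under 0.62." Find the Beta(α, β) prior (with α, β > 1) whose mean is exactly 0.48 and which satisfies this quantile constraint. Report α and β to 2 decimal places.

With mean 0.48 fixed, write α = 0.48s, β = 0.52s where s = α+β.
Need P(θ < 0.62) = 0.9 under Beta(0.48s, 0.52s). Normal approximation: (q−m)/√(m(1−m)/s) ≈ z_{0.9} = 1.28, so s ≈ 0.48·0.52·(1.28)²/(0.62−0.48)² = 20.9.
At s = 20.9: P(θ<0.62) ≈ 0.901. Adjusting to match 0.9 gives s ≈ 20.70.
So α = 0.48·20.70 ≈ 9.94, β = 0.52·20.70 ≈ 10.77.

α ≈ 9.94, β ≈ 10.77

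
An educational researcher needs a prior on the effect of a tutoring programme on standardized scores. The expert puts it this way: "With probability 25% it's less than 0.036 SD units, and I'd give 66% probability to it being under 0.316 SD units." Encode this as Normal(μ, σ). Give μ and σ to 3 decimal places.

μ = 0.210, σ = 0.258

The p-quantile of Normal(μ,σ) is μ + z_p·σ, with z_{0.25} = -0.6745 and z_{0.66} = 0.4125.
Eliminate σ: μ = (z₂·x₁ − z₁·x₂)/(z₂ − z₁) = (0.4125·0.036 − (-0.6745)·0.316)/1.087 = 0.210.
Then σ = (x₂ − x₁)/(z₂ − z₁) = (0.316 − 0.036)/1.087 = 0.258.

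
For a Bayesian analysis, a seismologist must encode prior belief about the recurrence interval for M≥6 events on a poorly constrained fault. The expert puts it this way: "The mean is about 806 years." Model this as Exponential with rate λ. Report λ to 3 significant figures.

λ ≈ 0.00124

Exponential mean = 1/λ, so λ = 1/806.0 = 0.00124.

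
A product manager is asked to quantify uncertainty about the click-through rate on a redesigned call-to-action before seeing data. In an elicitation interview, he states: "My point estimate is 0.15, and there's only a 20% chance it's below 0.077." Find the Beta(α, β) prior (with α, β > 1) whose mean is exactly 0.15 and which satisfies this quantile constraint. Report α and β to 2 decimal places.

α ≈ 2.60, β ≈ 14.74

With mean 0.15 fixed, write α = 0.15s, β = 0.85s where s = α+β.
Need P(θ < 0.077) = 0.2 under Beta(0.15s, 0.85s). Normal approximation: (q−m)/√(m(1−m)/s) ≈ z_{0.2} = -0.842, so s ≈ 0.15·0.85·(-0.842)²/(0.077−0.15)² = 16.9.
At s = 16.9: P(θ<0.077) ≈ 0.204. Adjusting to match 0.2 gives s ≈ 17.34.
So α = 0.15·17.34 ≈ 2.60, β = 0.85·17.34 ≈ 14.74.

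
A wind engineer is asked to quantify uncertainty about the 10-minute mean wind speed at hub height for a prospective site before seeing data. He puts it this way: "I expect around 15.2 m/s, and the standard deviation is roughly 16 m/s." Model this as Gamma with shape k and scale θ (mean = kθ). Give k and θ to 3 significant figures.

k ≈ 0.902, θ ≈ 16.8

For Gamma(k, scale θ): mean = kθ, variance = kθ², so CV = 1/√k.
CV = SD/mean = 16/15.2 = 1.053, hence k = 1/CV² = 0.902.
Then θ = mean/k = 15.2/0.902 = 16.8.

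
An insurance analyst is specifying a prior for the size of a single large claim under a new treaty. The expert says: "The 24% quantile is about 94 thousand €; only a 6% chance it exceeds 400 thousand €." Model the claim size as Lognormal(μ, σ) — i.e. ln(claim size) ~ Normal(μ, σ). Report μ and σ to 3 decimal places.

If T ~ Lognormal(μ,σ) then ln T ~ Normal(μ,σ), so the p-quantile of ln T is μ + z_p·σ.
ln(94) = 4.543 and ln(400) = 5.991; z_{0.24} = -0.7063, z_{0.94} = 1.555.
σ = (5.991 − 4.543)/(1.555 − (-0.7063)) = 0.640.
μ = 4.543 − (-0.7063)·0.640 = 4.996.

μ ≈ 4.996, σ ≈ 0.640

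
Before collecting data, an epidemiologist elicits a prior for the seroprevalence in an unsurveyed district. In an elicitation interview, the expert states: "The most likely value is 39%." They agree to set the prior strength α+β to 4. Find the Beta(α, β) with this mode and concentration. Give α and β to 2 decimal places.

α = 1.78, β = 2.22

For α,β > 1 the Beta mode is (α−1)/(α+β−2). With α+β = 4, the mode is (α−1)/2.
Set (α−1)/2 = 0.39 → α = 1 + 0.39·2 = 1.78.
β = 4 − α = 2.22.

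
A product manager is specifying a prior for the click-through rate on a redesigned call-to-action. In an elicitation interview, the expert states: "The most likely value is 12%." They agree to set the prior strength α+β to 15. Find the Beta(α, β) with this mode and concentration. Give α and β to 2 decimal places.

For α,β > 1 the Beta mode is (α−1)/(α+β−2). With α+β = 15, the mode is (α−1)/13.
Set (α−1)/13 = 0.12 → α = 1 + 0.12·13 = 2.56.
β = 15 − α = 12.44.

α = 2.56, β = 12.44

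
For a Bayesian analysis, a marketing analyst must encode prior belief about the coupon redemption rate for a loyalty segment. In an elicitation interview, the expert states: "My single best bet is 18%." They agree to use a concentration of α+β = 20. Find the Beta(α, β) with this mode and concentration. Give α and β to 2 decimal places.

α = 4.24, β = 15.76

For α,β > 1 the Beta mode is (α−1)/(α+β−2). With α+β = 20, the mode is (α−1)/18.
Set (α−1)/18 = 0.18 → α = 1 + 0.18·18 = 4.24.
β = 20 − α = 15.76.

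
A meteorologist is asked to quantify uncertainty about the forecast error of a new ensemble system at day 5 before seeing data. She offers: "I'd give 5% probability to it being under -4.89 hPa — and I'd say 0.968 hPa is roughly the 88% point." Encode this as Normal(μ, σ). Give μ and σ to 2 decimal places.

μ = -1.47, σ = 2.08

The p-quantile of Normal(μ,σ) is μ + z_p·σ, with z_{0.05} = -1.645 and z_{0.88} = 1.175.
Eliminate σ: μ = (z₂·x₁ − z₁·x₂)/(z₂ − z₁) = (1.175·-4.89 − (-1.645)·0.968)/2.82 = -1.47.
Then σ = (x₂ − x₁)/(z₂ − z₁) = (0.968 − -4.89)/2.82 = 2.08.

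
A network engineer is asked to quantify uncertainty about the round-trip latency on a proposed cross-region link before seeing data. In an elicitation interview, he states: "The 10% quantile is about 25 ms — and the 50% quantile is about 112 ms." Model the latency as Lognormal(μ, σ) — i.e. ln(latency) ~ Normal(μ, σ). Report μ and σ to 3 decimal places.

μ ≈ 4.718, σ ≈ 1.170

If T ~ Lognormal(μ,σ) then ln T ~ Normal(μ,σ), so the p-quantile of ln T is μ + z_p·σ.
ln(25) = 3.219 and ln(112) = 4.718; z_{0.1} = -1.282, z_{0.5} = 0.
σ = (4.718 − 3.219)/(0 − (-1.282)) = 1.170.
μ = 3.219 − (-1.282)·1.170 = 4.718.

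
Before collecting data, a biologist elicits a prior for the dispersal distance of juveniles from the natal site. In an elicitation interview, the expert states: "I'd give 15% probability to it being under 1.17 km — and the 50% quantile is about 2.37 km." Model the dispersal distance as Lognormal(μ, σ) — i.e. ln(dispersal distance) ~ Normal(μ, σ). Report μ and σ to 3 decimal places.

μ ≈ 0.863, σ ≈ 0.681

If T ~ Lognormal(μ,σ) then ln T ~ Normal(μ,σ), so the p-quantile of ln T is μ + z_p·σ.
ln(1.17) = 0.157 and ln(2.37) = 0.8629; z_{0.15} = -1.036, z_{0.5} = 0.
σ = (0.8629 − 0.157)/(0 − (-1.036)) = 0.681.
μ = 0.157 − (-1.036)·0.681 = 0.863.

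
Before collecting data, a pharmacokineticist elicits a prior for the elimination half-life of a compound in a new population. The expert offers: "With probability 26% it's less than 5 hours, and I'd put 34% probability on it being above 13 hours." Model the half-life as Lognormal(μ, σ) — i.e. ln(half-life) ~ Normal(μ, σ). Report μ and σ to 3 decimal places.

If T ~ Lognormal(μ,σ) then ln T ~ Normal(μ,σ), so the p-quantile of ln T is μ + z_p·σ.
ln(5) = 1.609 and ln(13) = 2.565; z_{0.26} = -0.6433, z_{0.66} = 0.4125.
σ = (2.565 − 1.609)/(0.4125 − (-0.6433)) = 0.905.
μ = 1.609 − (-0.6433)·0.905 = 2.192.

μ ≈ 2.192, σ ≈ 0.905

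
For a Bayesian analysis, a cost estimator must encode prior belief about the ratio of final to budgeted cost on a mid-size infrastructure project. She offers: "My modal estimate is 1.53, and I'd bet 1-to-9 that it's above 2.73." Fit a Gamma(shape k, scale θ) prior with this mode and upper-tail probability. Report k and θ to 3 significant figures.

Gamma(k,θ) with k>1 has mode (k−1)θ, so θ = 1.53/(k−1).
Need P(X < 2.73) = 0.9 with θ tied to k this way. Start at k = 2, θ = 1.53: P(X<2.73) ≈ 0.532.
Too low — raise k to concentrate. Iterating converges to k ≈ 6.67.
Then θ = 1.53/(6.67−1) ≈ 0.27.

k ≈ 6.67, θ ≈ 0.27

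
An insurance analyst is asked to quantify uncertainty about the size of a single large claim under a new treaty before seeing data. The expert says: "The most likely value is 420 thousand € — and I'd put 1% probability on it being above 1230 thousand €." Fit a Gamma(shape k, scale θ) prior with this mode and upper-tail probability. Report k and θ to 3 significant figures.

k ≈ 4.92, θ ≈ 107

Gamma(k,θ) with k>1 has mode (k−1)θ, so θ = 420/(k−1).
Need P(X < 1230) = 0.99 with θ tied to k this way. Start at k = 2, θ = 420: P(X<1230) ≈ 0.790.
Too low — raise k to concentrate. Iterating converges to k ≈ 4.92.
Then θ = 420/(4.92−1) ≈ 107.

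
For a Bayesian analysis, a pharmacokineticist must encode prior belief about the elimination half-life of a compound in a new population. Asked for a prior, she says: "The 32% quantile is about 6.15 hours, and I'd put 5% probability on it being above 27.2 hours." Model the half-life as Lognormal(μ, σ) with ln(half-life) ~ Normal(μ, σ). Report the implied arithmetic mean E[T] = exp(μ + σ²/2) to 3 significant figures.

If T ~ Lognormal(μ,σ) then ln T ~ Normal(μ,σ), so the p-quantile of ln T is μ + z_p·σ.
ln(6.15) = 1.816 and ln(27.2) = 3.303; z_{0.32} = -0.4677, z_{0.95} = 1.645.
σ = (3.303 − 1.816)/(1.645 − (-0.4677)) = 0.704.
μ = 1.816 − (-0.4677)·0.704 = 2.146.
E[T] = exp(μ + σ²/2) = exp(2.146 + 0.2477) = 10.9 hours.

E[T] ≈ 10.9 hours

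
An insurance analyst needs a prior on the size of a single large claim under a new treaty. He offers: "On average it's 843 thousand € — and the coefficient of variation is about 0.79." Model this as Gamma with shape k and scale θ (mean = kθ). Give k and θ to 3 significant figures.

k ≈ 1.6, θ ≈ 526

For Gamma(k, scale θ): mean = kθ, variance = kθ², so CV = 1/√k.
CV = 0.79, hence k = 1/CV² = 1.6.
Then θ = mean/k = 843/1.6 = 526.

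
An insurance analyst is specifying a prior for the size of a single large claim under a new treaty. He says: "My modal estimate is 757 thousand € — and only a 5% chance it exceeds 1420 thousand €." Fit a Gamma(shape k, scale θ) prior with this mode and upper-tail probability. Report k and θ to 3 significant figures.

k ≈ 8.03, θ ≈ 108

Gamma(k,θ) with k>1 has mode (k−1)θ, so θ = 757/(k−1).
Need P(X < 1420) = 0.95 with θ tied to k this way. Start at k = 2, θ = 757: P(X<1420) ≈ 0.559.
Too low — raise k to concentrate. Iterating converges to k ≈ 8.03.
Then θ = 757/(8.03−1) ≈ 108.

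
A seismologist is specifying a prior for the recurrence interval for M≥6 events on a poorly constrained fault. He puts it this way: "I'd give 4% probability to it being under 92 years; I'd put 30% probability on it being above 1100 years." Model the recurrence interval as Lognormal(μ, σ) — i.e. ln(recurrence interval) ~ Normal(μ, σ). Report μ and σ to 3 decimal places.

μ ≈ 6.431, σ ≈ 1.091

If T ~ Lognormal(μ,σ) then ln T ~ Normal(μ,σ), so the p-quantile of ln T is μ + z_p·σ.
ln(92) = 4.522 and ln(1100) = 7.003; z_{0.04} = -1.751, z_{0.7} = 0.5244.
σ = (7.003 − 4.522)/(0.5244 − (-1.751)) = 1.091.
μ = 4.522 − (-1.751)·1.091 = 6.431.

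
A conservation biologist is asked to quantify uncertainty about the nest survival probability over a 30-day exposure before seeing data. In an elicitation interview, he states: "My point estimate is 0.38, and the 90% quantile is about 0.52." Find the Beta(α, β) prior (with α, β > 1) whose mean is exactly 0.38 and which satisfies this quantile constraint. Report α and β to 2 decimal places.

α ≈ 7.65, β ≈ 12.47

With mean 0.38 fixed, write α = 0.38s, β = 0.62s where s = α+β.
Need P(θ < 0.52) = 0.9 under Beta(0.38s, 0.62s). Normal approximation: (q−m)/√(m(1−m)/s) ≈ z_{0.9} = 1.28, so s ≈ 0.38·0.62·(1.28)²/(0.52−0.38)² = 19.7.
At s = 19.7: P(θ<0.52) ≈ 0.898. Adjusting to match 0.9 gives s ≈ 20.12.
So α = 0.38·20.12 ≈ 7.65, β = 0.62·20.12 ≈ 12.47.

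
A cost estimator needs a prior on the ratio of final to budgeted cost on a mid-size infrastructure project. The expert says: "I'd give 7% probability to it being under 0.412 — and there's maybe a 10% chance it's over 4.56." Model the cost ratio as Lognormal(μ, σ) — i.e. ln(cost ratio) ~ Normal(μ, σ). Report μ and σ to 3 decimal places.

If T ~ Lognormal(μ,σ) then ln T ~ Normal(μ,σ), so the p-quantile of ln T is μ + z_p·σ.
ln(0.412) = -0.8867 and ln(4.56) = 1.517; z_{0.07} = -1.476, z_{0.9} = 1.282.
σ = (1.517 − -0.8867)/(1.282 − (-1.476)) = 0.872.
μ = -0.8867 − (-1.476)·0.872 = 0.400.

μ ≈ 0.400, σ ≈ 0.872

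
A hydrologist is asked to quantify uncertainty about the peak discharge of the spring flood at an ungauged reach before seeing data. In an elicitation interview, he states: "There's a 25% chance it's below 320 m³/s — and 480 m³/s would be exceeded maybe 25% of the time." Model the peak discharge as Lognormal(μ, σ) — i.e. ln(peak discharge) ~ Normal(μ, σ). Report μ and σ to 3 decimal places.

μ ≈ 5.971, σ ≈ 0.301

If T ~ Lognormal(μ,σ) then ln T ~ Normal(μ,σ), so the p-quantile of ln T is μ + z_p·σ.
ln(320) = 5.768 and ln(480) = 6.174; z_{0.25} = -0.6745, z_{0.75} = 0.6745.
σ = (6.174 − 5.768)/(0.6745 − (-0.6745)) = 0.301.
μ = 5.768 − (-0.6745)·0.301 = 5.971.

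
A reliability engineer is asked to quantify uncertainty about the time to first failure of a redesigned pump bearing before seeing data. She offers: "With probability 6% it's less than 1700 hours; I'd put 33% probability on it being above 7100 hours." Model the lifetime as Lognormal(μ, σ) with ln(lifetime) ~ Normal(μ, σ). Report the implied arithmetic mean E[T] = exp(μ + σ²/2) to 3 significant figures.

E[T] ≈ 6700 hours

If T ~ Lognormal(μ,σ) then ln T ~ Normal(μ,σ), so the p-quantile of ln T is μ + z_p·σ.
ln(1700) = 7.438 and ln(7100) = 8.868; z_{0.06} = -1.555, z_{0.67} = 0.4399.
σ = (8.868 − 7.438)/(0.4399 − (-1.555)) = 0.717.
μ = 7.438 − (-1.555)·0.717 = 8.553.
E[T] = exp(μ + σ²/2) = exp(8.553 + 0.2568) = 6700 hours.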